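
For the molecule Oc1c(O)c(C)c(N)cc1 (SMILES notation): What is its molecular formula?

C7H9NO2

Walk through each heavy atom and fill implicit hydrogens from standard valence (C 4, N 3, O 2, S 2, halogen 1); for lowercase aromatic atoms, an aromatic c carries 1 H when it has two neighbours and 0 H with three, and aromatic n carries 0 H:
  atom 1: O, bond orders sum to 1 (valence 2) → 1 H
  atom 2: aromatic c, 3 neighbours → 0 H
  atom 3: aromatic c, 3 neighbours → 0 H
  atom 4: O, bond orders sum to 1 (valence 2) → 1 H
  atom 5: aromatic c, 3 neighbours → 0 H
  atom 6: C, bond orders sum to 1 (valence 4) → 3 H
  atom 7: aromatic c, 3 neighbours → 0 H
  atom 8: N, bond orders sum to 1 (valence 3) → 2 H
  atom 9: aromatic c, 2 neighbours → 1 H
  atom 10: aromatic c, 2 neighbours → 1 H
Totals → C:7, H:9, N:1, O:2.
In Hill order: C7H9NO2.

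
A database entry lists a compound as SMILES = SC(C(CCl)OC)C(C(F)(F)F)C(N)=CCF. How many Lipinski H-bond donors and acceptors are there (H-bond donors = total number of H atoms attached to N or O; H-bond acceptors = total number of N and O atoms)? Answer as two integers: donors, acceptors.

2, 2

Donors: find every N or O and count the H atoms it carries.
  atom 6 (O): bond orders sum to 2 → 0 H
  atom 14 (N): bond orders sum to 1 → 2 H
Lipinski HBD = 2.
Acceptors: N atoms = 1, O atoms = 1 → HBA = 2.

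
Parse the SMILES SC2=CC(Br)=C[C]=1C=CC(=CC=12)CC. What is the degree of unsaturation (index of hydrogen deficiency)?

Degree of unsaturation = (number of rings) + (number of π bonds).
Ring closures in the SMILES: 2.
π bonds: 5 double bonds (each 1 DoU) → 5 DoU from unsaturation.
Total DoU = 2 + 5 = 7.

7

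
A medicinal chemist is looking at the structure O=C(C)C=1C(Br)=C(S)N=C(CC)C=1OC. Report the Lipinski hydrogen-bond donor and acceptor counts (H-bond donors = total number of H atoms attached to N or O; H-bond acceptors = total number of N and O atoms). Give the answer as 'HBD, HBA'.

Donors: find every N or O and count the H atoms it carries.
  atom 1 (O): bond orders sum to 2 → 0 H
  atom 9 (N): bond orders sum to 3 → 0 H
  atom 14 (O): bond orders sum to 2 → 0 H
Lipinski HBD = 0.
Acceptors: N atoms = 1, O atoms = 2 → HBA = 3.

0, 3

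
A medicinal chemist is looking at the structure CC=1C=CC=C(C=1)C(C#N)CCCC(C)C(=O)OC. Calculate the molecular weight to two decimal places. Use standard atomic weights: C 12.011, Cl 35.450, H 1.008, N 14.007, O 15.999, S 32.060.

259.35 g/mol

First, the molecular formula is C16H21NO2 (counting implicit H from valence).
  C: 16 × 12.011 = 192.176
  H: 21 × 1.008 = 21.168
  N: 1 × 14.007 = 14.007
  O: 2 × 15.999 = 31.998
Sum: 16×12.011 + 21×1.008 + 1×14.007 + 2×15.999 = 259.349 → 259.35 g/mol.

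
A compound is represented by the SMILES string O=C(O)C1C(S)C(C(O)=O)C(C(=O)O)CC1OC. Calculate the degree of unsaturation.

Degree of unsaturation = (number of rings) + (number of π bonds).
Ring closures in the SMILES: 1.
π bonds: 3 double bonds (each 1 DoU) → 3 DoU from unsaturation.
Total DoU = 1 + 3 = 4.

4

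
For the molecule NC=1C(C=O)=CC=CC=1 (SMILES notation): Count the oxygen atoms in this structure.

1

Scan the SMILES for O atoms (remember two-letter symbols like Cl and Br are single atoms).
Oxygen count: 1.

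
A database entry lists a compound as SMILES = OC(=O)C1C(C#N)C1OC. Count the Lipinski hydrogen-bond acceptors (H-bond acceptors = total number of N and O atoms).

N atoms: 1; O atoms: 3.
Lipinski HBA = 1 + 3 = 4.

4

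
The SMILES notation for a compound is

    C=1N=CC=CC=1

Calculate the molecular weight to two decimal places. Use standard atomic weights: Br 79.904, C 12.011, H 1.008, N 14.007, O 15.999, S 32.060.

79.10 g/mol

First, the molecular formula is C5H5N (counting implicit H from valence).
  C: 5 × 12.011 = 60.055
  H: 5 × 1.008 = 5.040
  N: 1 × 14.007 = 14.007
Sum: 5×12.011 + 5×1.008 + 1×14.007 = 79.102 → 79.10 g/mol.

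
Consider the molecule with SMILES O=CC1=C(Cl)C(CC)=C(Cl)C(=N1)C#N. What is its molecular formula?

C9H6Cl2N2O

Walk through each heavy atom and fill implicit hydrogens from standard valence (C 4, N 3, O 2, S 2, halogen 1):
  atom 1: O, bond orders sum to 2 (valence 2) → 0 H
  atom 2: C, bond orders sum to 3 (valence 4) → 1 H
  atom 3: C, bond orders sum to 4 (valence 4) → 0 H
  atom 4: C, bond orders sum to 4 (valence 4) → 0 H
  atom 5: Cl (halogen, monovalent) → 0 H
  atom 6: C, bond orders sum to 4 (valence 4) → 0 H
  atom 7: C, bond orders sum to 2 (valence 4) → 2 H
  atom 8: C, bond orders sum to 1 (valence 4) → 3 H
  atom 9: C, bond orders sum to 4 (valence 4) → 0 H
  atom 10: Cl (halogen, monovalent) → 0 H
  atom 11: C, bond orders sum to 4 (valence 4) → 0 H
  atom 12: N, bond orders sum to 3 (valence 3) → 0 H
  atom 13: C, bond orders sum to 4 (valence 4) → 0 H
  atom 14: N, bond orders sum to 3 (valence 3) → 0 H
Totals → C:9, H:6, Cl:2, N:2, O:1.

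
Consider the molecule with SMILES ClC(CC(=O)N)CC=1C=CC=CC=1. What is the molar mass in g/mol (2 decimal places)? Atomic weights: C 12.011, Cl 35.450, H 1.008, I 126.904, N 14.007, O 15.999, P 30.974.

197.66 g/mol

First, the molecular formula is C10H12ClNO (counting implicit H from valence).
  C: 10 × 12.011 = 120.110
  Cl: 1 × 35.450 = 35.450
  H: 12 × 1.008 = 12.096
  N: 1 × 14.007 = 14.007
  O: 1 × 15.999 = 15.999
Sum: 10×12.011 + 1×35.450 + 12×1.008 + 1×14.007 + 1×15.999 = 197.662 → 197.66 g/mol.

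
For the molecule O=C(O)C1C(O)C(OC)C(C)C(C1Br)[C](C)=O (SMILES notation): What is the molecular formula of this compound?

C11H17BrO5

Walk through each heavy atom and fill implicit hydrogens from standard valence (C 4, N 3, O 2, S 2, halogen 1):
  atom 1: O, bond orders sum to 2 (valence 2) → 0 H
  atom 2: C, bond orders sum to 4 (valence 4) → 0 H
  atom 3: O, bond orders sum to 1 (valence 2) → 1 H
  atom 4: C, bond orders sum to 3 (valence 4) → 1 H
  atom 5: C, bond orders sum to 3 (valence 4) → 1 H
  atom 6: O, bond orders sum to 1 (valence 2) → 1 H
  atom 7: C, bond orders sum to 3 (valence 4) → 1 H
  atom 8: O, bond orders sum to 2 (valence 2) → 0 H
  atom 9: C, bond orders sum to 1 (valence 4) → 3 H
  atom 10: C, bond orders sum to 3 (valence 4) → 1 H
  atom 11: C, bond orders sum to 1 (valence 4) → 3 H
  atom 12: C, bond orders sum to 3 (valence 4) → 1 H
  atom 13: C, bond orders sum to 3 (valence 4) → 1 H
  atom 14: Br (halogen, monovalent) → 0 H
  atom 15: C with explicit H count 0
  atom 16: C, bond orders sum to 1 (valence 4) → 3 H
  atom 17: O, bond orders sum to 2 (valence 2) → 0 H
Totals → C:11, H:17, Br:1, O:5.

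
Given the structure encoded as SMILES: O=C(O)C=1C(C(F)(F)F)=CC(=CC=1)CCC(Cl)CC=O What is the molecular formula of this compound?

Walk through each heavy atom and fill implicit hydrogens from standard valence (C 4, N 3, O 2, S 2, halogen 1):
  atom 1: O, bond orders sum to 2 (valence 2) → 0 H
  atom 2: C, bond orders sum to 4 (valence 4) → 0 H
  atom 3: O, bond orders sum to 1 (valence 2) → 1 H
  atom 4: C, bond orders sum to 4 (valence 4) → 0 H
  atom 5: C, bond orders sum to 4 (valence 4) → 0 H
  atom 6: C, bond orders sum to 4 (valence 4) → 0 H
  atom 7: F (halogen, monovalent) → 0 H
  atom 8: F (halogen, monovalent) → 0 H
  atom 9: F (halogen, monovalent) → 0 H
  atom 10: C, bond orders sum to 3 (valence 4) → 1 H
  atom 11: C, bond orders sum to 4 (valence 4) → 0 H
  atom 12: C, bond orders sum to 3 (valence 4) → 1 H
  atom 13: C, bond orders sum to 3 (valence 4) → 1 H
  atom 14: C, bond orders sum to 2 (valence 4) → 2 H
  atom 15: C, bond orders sum to 2 (valence 4) → 2 H
  atom 16: C, bond orders sum to 3 (valence 4) → 1 H
  atom 17: Cl (halogen, monovalent) → 0 H
  atom 18: C, bond orders sum to 2 (valence 4) → 2 H
  atom 19: C, bond orders sum to 3 (valence 4) → 1 H
  atom 20: O, bond orders sum to 2 (valence 2) → 0 H
Totals → C:13, H:12, Cl:1, F:3, O:3.

C13H12ClF3O3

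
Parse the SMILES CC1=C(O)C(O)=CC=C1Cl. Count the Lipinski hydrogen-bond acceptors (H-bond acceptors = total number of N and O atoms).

2

N atoms: 0; O atoms: 2.
Lipinski HBA = 0 + 2 = 2.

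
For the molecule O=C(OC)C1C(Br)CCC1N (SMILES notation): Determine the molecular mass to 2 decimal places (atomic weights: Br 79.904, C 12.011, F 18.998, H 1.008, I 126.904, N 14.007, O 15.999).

First, the molecular formula is C7H12BrNO2 (counting implicit H from valence).
  Br: 1 × 79.904 = 79.904
  C: 7 × 12.011 = 84.077
  H: 12 × 1.008 = 12.096
  N: 1 × 14.007 = 14.007
  O: 2 × 15.999 = 31.998
Sum: 1×79.904 + 7×12.011 + 12×1.008 + 1×14.007 + 2×15.999 = 222.082 → 222.08 g/mol.

222.08 g/mol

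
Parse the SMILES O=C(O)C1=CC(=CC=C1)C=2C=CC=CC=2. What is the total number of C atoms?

13

Count every carbon token in the SMILES (each C, including those in ring-closure positions and inside branches).
Carbon count: 13.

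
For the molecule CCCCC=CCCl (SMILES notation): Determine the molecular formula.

Walk through each heavy atom and fill implicit hydrogens from standard valence (C 4, N 3, O 2, S 2, halogen 1):
  atom 1: C, bond orders sum to 1 (valence 4) → 3 H
  atom 2: C, bond orders sum to 2 (valence 4) → 2 H
  atom 3: C, bond orders sum to 2 (valence 4) → 2 H
  atom 4: C, bond orders sum to 2 (valence 4) → 2 H
  atom 5: C, bond orders sum to 3 (valence 4) → 1 H
  atom 6: C, bond orders sum to 3 (valence 4) → 1 H
  atom 7: C, bond orders sum to 2 (valence 4) → 2 H
  atom 8: Cl (halogen, monovalent) → 0 H
Totals → C:7, H:13, Cl:1.

C7H13Cl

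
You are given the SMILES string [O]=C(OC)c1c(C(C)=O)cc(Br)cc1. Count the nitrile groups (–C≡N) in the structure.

0

Scan the SMILES for the nitrile motif — none present.
Groups that are present: 1 ester, 1 ketone.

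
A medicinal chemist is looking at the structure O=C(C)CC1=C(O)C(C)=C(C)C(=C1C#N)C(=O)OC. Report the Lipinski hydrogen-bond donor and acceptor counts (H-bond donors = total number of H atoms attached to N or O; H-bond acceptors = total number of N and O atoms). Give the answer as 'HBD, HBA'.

Donors: find every N or O and count the H atoms it carries.
  atom 1 (O): bond orders sum to 2 → 0 H
  atom 7 (O): bond orders sum to 1 → 1 H
  atom 15 (N): bond orders sum to 3 → 0 H
  atom 17 (O): bond orders sum to 2 → 0 H
  atom 18 (O): bond orders sum to 2 → 0 H
Lipinski HBD = 1.
Acceptors: N atoms = 1, O atoms = 4 → HBA = 5.

1, 5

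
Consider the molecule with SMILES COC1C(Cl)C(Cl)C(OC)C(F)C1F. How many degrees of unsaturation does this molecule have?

Degree of unsaturation = (number of rings) + (number of π bonds).
Ring closures in the SMILES: 1.
π bonds: none → 0 DoU from unsaturation.
Total DoU = 1 + 0 = 1.

1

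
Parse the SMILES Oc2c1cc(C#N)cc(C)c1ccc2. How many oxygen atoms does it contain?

Scan the SMILES for O atoms (remember two-letter symbols like Cl and Br are single atoms).
Oxygen count: 1.

1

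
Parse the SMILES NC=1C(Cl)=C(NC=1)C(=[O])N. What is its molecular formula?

C5H6ClN3O

Walk through each heavy atom and fill implicit hydrogens from standard valence (C 4, N 3, O 2, S 2, halogen 1):
  atom 1: N, bond orders sum to 1 (valence 3) → 2 H
  atom 2: C, bond orders sum to 4 (valence 4) → 0 H
  atom 3: C, bond orders sum to 4 (valence 4) → 0 H
  atom 4: Cl (halogen, monovalent) → 0 H
  atom 5: C, bond orders sum to 4 (valence 4) → 0 H
  atom 6: N, bond orders sum to 2 (valence 3) → 1 H
  atom 7: C, bond orders sum to 3 (valence 4) → 1 H
  atom 8: C, bond orders sum to 4 (valence 4) → 0 H
  atom 9: O with explicit H count 0
  atom 10: N, bond orders sum to 1 (valence 3) → 2 H
Totals → C:5, H:6, Cl:1, N:3, O:1.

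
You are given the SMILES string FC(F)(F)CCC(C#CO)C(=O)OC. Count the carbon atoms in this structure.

8

Count every carbon token in the SMILES (each C, including those in ring-closure positions and inside branches).
Carbon count: 8.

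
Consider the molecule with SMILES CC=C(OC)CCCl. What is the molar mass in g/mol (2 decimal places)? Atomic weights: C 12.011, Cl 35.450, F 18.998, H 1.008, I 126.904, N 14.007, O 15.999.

134.60 g/mol

First, the molecular formula is C6H11ClO (counting implicit H from valence).
  C: 6 × 12.011 = 72.066
  Cl: 1 × 35.450 = 35.450
  H: 11 × 1.008 = 11.088
  O: 1 × 15.999 = 15.999
Sum: 6×12.011 + 1×35.450 + 11×1.008 + 1×15.999 = 134.603 → 134.60 g/mol.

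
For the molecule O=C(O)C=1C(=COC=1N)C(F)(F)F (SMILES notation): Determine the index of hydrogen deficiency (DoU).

Degree of unsaturation = (number of rings) + (number of π bonds).
Ring closures in the SMILES: 1.
π bonds: 3 double bonds (each 1 DoU) → 3 DoU from unsaturation.
Total DoU = 1 + 3 = 4.

4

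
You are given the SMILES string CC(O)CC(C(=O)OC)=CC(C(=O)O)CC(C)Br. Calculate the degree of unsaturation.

3

Molecular formula: C12H19BrO5.
DoU = (2C + 2 + N − H − X) / 2, where X is the halogen count and O/S are ignored.
    = (2·12 + 2 + 0 − 19 − 1) / 2 = 6 / 2 = 3.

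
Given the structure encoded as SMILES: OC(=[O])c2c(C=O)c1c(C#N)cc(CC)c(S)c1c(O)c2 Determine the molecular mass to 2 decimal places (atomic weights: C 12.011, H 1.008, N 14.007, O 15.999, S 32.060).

301.32 g/mol

First, the molecular formula is C15H11NO4S (counting implicit H from valence).
  C: 15 × 12.011 = 180.165
  H: 11 × 1.008 = 11.088
  N: 1 × 14.007 = 14.007
  O: 4 × 15.999 = 63.996
  S: 1 × 32.060 = 32.060
Sum: 15×12.011 + 11×1.008 + 1×14.007 + 4×15.999 + 1×32.060 = 301.316 → 301.32 g/mol.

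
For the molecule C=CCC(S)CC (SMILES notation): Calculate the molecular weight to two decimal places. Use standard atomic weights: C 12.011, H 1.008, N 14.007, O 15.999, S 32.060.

First, the molecular formula is C6H12S (counting implicit H from valence).
  C: 6 × 12.011 = 72.066
  H: 12 × 1.008 = 12.096
  S: 1 × 32.060 = 32.060
Sum: 6×12.011 + 12×1.008 + 1×32.060 = 116.222 → 116.22 g/mol.

116.22 g/mol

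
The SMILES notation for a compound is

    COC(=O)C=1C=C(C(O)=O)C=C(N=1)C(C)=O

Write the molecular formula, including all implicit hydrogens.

Walk through each heavy atom and fill implicit hydrogens from standard valence (C 4, N 3, O 2, S 2, halogen 1):
  atom 1: C, bond orders sum to 1 (valence 4) → 3 H
  atom 2: O, bond orders sum to 2 (valence 2) → 0 H
  atom 3: C, bond orders sum to 4 (valence 4) → 0 H
  atom 4: O, bond orders sum to 2 (valence 2) → 0 H
  atom 5: C, bond orders sum to 4 (valence 4) → 0 H
  atom 6: C, bond orders sum to 3 (valence 4) → 1 H
  atom 7: C, bond orders sum to 4 (valence 4) → 0 H
  atom 8: C, bond orders sum to 4 (valence 4) → 0 H
  atom 9: O, bond orders sum to 1 (valence 2) → 1 H
  atom 10: O, bond orders sum to 2 (valence 2) → 0 H
  atom 11: C, bond orders sum to 3 (valence 4) → 1 H
  atom 12: C, bond orders sum to 4 (valence 4) → 0 H
  atom 13: N, bond orders sum to 3 (valence 3) → 0 H
  atom 14: C, bond orders sum to 4 (valence 4) → 0 H
  atom 15: C, bond orders sum to 1 (valence 4) → 3 H
  atom 16: O, bond orders sum to 2 (valence 2) → 0 H
Totals → C:10, H:9, N:1, O:5.
In Hill order: C10H9NO5.

C10H9NO5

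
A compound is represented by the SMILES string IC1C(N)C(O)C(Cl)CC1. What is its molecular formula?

C6H11ClINO

Walk through each heavy atom and fill implicit hydrogens from standard valence (C 4, N 3, O 2, S 2, halogen 1):
  atom 1: I (halogen, monovalent) → 0 H
  atom 2: C, bond orders sum to 3 (valence 4) → 1 H
  atom 3: C, bond orders sum to 3 (valence 4) → 1 H
  atom 4: N, bond orders sum to 1 (valence 3) → 2 H
  atom 5: C, bond orders sum to 3 (valence 4) → 1 H
  atom 6: O, bond orders sum to 1 (valence 2) → 1 H
  atom 7: C, bond orders sum to 3 (valence 4) → 1 H
  atom 8: Cl (halogen, monovalent) → 0 H
  atom 9: C, bond orders sum to 2 (valence 4) → 2 H
  atom 10: C, bond orders sum to 2 (valence 4) → 2 H
Totals → C:6, H:11, Cl:1, I:1, N:1, O:1.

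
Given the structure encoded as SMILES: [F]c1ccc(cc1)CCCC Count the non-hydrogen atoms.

11

Every atom symbol written in the SMILES (organic subset) is one heavy atom; implicit H are not written.
Heavy atoms by element → C:10, F:1.
Total: 11.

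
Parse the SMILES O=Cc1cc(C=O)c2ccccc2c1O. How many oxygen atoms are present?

3

Scan the SMILES for O atoms (remember two-letter symbols like Cl and Br are single atoms).
Oxygen count: 3.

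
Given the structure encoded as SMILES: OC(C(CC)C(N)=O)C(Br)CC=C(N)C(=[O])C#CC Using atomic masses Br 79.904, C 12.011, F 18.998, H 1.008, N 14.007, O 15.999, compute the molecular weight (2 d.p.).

331.21 g/mol

First, the molecular formula is C13H19BrN2O3 (counting implicit H from valence).
  Br: 1 × 79.904 = 79.904
  C: 13 × 12.011 = 156.143
  H: 19 × 1.008 = 19.152
  N: 2 × 14.007 = 28.014
  O: 3 × 15.999 = 47.997
Sum: 1×79.904 + 13×12.011 + 19×1.008 + 2×14.007 + 3×15.999 = 331.210 → 331.21 g/mol.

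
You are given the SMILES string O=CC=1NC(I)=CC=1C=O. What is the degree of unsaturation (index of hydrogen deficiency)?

5

Molecular formula: C6H4INO2.
DoU = (2C + 2 + N − H − X) / 2, where X is the halogen count and O/S are ignored.
    = (2·6 + 2 + 1 − 4 − 1) / 2 = 10 / 2 = 5.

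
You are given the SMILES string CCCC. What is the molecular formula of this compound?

Walk through each heavy atom and fill implicit hydrogens from standard valence (C 4, N 3, O 2, S 2, halogen 1):
  atom 1: C, bond orders sum to 1 (valence 4) → 3 H
  atom 2: C, bond orders sum to 2 (valence 4) → 2 H
  atom 3: C, bond orders sum to 2 (valence 4) → 2 H
  atom 4: C, bond orders sum to 1 (valence 4) → 3 H
Totals → C:4, H:10.

C4H10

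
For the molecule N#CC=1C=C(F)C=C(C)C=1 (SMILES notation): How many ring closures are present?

In SMILES, each pair of matching ring-closure digits denotes one ring-closing bond; the number of such bonds equals the number of independent rings.
Ring-closure bonds here: 1.

1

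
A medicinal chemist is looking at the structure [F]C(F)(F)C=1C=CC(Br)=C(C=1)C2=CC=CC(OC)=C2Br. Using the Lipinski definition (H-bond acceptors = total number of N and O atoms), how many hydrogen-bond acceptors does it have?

N atoms: 0; O atoms: 1.
Lipinski HBA = 0 + 1 = 1.

1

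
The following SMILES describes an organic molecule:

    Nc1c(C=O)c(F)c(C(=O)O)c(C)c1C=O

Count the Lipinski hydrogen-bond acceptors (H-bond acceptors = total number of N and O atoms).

N atoms: 1; O atoms: 4.
Lipinski HBA = 1 + 4 = 5.

5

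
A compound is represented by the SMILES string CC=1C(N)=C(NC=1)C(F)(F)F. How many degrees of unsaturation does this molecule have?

3

Molecular formula: C6H7F3N2.
DoU = (2C + 2 + N − H − X) / 2, where X is the halogen count and O/S are ignored.
    = (2·6 + 2 + 2 − 7 − 3) / 2 = 6 / 2 = 3.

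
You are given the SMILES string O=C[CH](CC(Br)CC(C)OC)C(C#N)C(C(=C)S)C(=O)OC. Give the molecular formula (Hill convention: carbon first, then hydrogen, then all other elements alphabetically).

C15H22BrNO4S

Walk through each heavy atom and fill implicit hydrogens from standard valence (C 4, N 3, O 2, S 2, halogen 1):
  atom 1: O, bond orders sum to 2 (valence 2) → 0 H
  atom 2: C, bond orders sum to 3 (valence 4) → 1 H
  atom 3: C with explicit H count 1
  atom 4: C, bond orders sum to 2 (valence 4) → 2 H
  atom 5: C, bond orders sum to 3 (valence 4) → 1 H
  atom 6: Br (halogen, monovalent) → 0 H
  atom 7: C, bond orders sum to 2 (valence 4) → 2 H
  atom 8: C, bond orders sum to 3 (valence 4) → 1 H
  atom 9: C, bond orders sum to 1 (valence 4) → 3 H
  atom 10: O, bond orders sum to 2 (valence 2) → 0 H
  atom 11: C, bond orders sum to 1 (valence 4) → 3 H
  atom 12: C, bond orders sum to 3 (valence 4) → 1 H
  atom 13: C, bond orders sum to 4 (valence 4) → 0 H
  atom 14: N, bond orders sum to 3 (valence 3) → 0 H
  atom 15: C, bond orders sum to 3 (valence 4) → 1 H
  atom 16: C, bond orders sum to 4 (valence 4) → 0 H
  atom 17: C, bond orders sum to 2 (valence 4) → 2 H
  atom 18: S, bond orders sum to 1 (valence 2) → 1 H
  atom 19: C, bond orders sum to 4 (valence 4) → 0 H
  atom 20: O, bond orders sum to 2 (valence 2) → 0 H
  atom 21: O, bond orders sum to 2 (valence 2) → 0 H
  atom 22: C, bond orders sum to 1 (valence 4) → 3 H
Totals → C:15, H:22, Br:1, N:1, O:4, S:1.
In Hill order: C15H22BrNO4S.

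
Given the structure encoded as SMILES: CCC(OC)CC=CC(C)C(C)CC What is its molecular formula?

C13H26O

Walk through each heavy atom and fill implicit hydrogens from standard valence (C 4, N 3, O 2, S 2, halogen 1):
  atom 1: C, bond orders sum to 1 (valence 4) → 3 H
  atom 2: C, bond orders sum to 2 (valence 4) → 2 H
  atom 3: C, bond orders sum to 3 (valence 4) → 1 H
  atom 4: O, bond orders sum to 2 (valence 2) → 0 H
  atom 5: C, bond orders sum to 1 (valence 4) → 3 H
  atom 6: C, bond orders sum to 2 (valence 4) → 2 H
  atom 7: C, bond orders sum to 3 (valence 4) → 1 H
  atom 8: C, bond orders sum to 3 (valence 4) → 1 H
  atom 9: C, bond orders sum to 3 (valence 4) → 1 H
  atom 10: C, bond orders sum to 1 (valence 4) → 3 H
  atom 11: C, bond orders sum to 3 (valence 4) → 1 H
  atom 12: C, bond orders sum to 1 (valence 4) → 3 H
  atom 13: C, bond orders sum to 2 (valence 4) → 2 H
  atom 14: C, bond orders sum to 1 (valence 4) → 3 H
Totals → C:13, H:26, O:1.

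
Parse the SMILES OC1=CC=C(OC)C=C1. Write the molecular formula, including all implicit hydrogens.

Walk through each heavy atom and fill implicit hydrogens from standard valence (C 4, N 3, O 2, S 2, halogen 1):
  atom 1: O, bond orders sum to 1 (valence 2) → 1 H
  atom 2: C, bond orders sum to 4 (valence 4) → 0 H
  atom 3: C, bond orders sum to 3 (valence 4) → 1 H
  atom 4: C, bond orders sum to 3 (valence 4) → 1 H
  atom 5: C, bond orders sum to 4 (valence 4) → 0 H
  atom 6: O, bond orders sum to 2 (valence 2) → 0 H
  atom 7: C, bond orders sum to 1 (valence 4) → 3 H
  atom 8: C, bond orders sum to 3 (valence 4) → 1 H
  atom 9: C, bond orders sum to 3 (valence 4) → 1 H
Totals → C:7, H:8, O:2.

C7H8O2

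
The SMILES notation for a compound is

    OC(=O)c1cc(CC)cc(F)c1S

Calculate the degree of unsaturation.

5

Molecular formula: C9H9FO2S.
DoU = (2C + 2 + N − H − X) / 2, where X is the halogen count and O/S are ignored.
    = (2·9 + 2 + 0 − 9 − 1) / 2 = 10 / 2 = 5.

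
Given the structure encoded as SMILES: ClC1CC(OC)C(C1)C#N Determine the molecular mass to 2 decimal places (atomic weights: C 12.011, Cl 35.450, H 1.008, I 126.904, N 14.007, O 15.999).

First, the molecular formula is C7H10ClNO (counting implicit H from valence).
  C: 7 × 12.011 = 84.077
  Cl: 1 × 35.450 = 35.450
  H: 10 × 1.008 = 10.080
  N: 1 × 14.007 = 14.007
  O: 1 × 15.999 = 15.999
Sum: 7×12.011 + 1×35.450 + 10×1.008 + 1×14.007 + 1×15.999 = 159.613 → 159.61 g/mol.

159.61 g/mol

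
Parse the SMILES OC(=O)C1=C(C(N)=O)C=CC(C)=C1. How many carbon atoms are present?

Count every carbon token in the SMILES (each C, including those in ring-closure positions and inside branches).
Carbon count: 9.

9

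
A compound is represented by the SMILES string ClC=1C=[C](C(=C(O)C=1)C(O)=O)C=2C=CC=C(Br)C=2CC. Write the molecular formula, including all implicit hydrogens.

C15H12BrClO3

Walk through each heavy atom and fill implicit hydrogens from standard valence (C 4, N 3, O 2, S 2, halogen 1):
  atom 1: Cl (halogen, monovalent) → 0 H
  atom 2: C, bond orders sum to 4 (valence 4) → 0 H
  atom 3: C, bond orders sum to 3 (valence 4) → 1 H
  atom 4: C with explicit H count 0
  atom 5: C, bond orders sum to 4 (valence 4) → 0 H
  atom 6: C, bond orders sum to 4 (valence 4) → 0 H
  atom 7: O, bond orders sum to 1 (valence 2) → 1 H
  atom 8: C, bond orders sum to 3 (valence 4) → 1 H
  atom 9: C, bond orders sum to 4 (valence 4) → 0 H
  atom 10: O, bond orders sum to 1 (valence 2) → 1 H
  atom 11: O, bond orders sum to 2 (valence 2) → 0 H
  atom 12: C, bond orders sum to 4 (valence 4) → 0 H
  atom 13: C, bond orders sum to 3 (valence 4) → 1 H
  atom 14: C, bond orders sum to 3 (valence 4) → 1 H
  atom 15: C, bond orders sum to 3 (valence 4) → 1 H
  atom 16: C, bond orders sum to 4 (valence 4) → 0 H
  atom 17: Br (halogen, monovalent) → 0 H
  atom 18: C, bond orders sum to 4 (valence 4) → 0 H
  atom 19: C, bond orders sum to 2 (valence 4) → 2 H
  atom 20: C, bond orders sum to 1 (valence 4) → 3 H
Totals → C:15, H:12, Br:1, Cl:1, O:3.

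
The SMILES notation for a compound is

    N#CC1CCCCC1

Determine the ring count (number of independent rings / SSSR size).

1

In SMILES, each pair of matching ring-closure digits denotes one ring-closing bond; the number of such bonds equals the number of independent rings.
Ring-closure bonds here: 1.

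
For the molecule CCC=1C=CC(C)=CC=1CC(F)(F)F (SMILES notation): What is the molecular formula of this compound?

Walk through each heavy atom and fill implicit hydrogens from standard valence (C 4, N 3, O 2, S 2, halogen 1):
  atom 1: C, bond orders sum to 1 (valence 4) → 3 H
  atom 2: C, bond orders sum to 2 (valence 4) → 2 H
  atom 3: C, bond orders sum to 4 (valence 4) → 0 H
  atom 4: C, bond orders sum to 3 (valence 4) → 1 H
  atom 5: C, bond orders sum to 3 (valence 4) → 1 H
  atom 6: C, bond orders sum to 4 (valence 4) → 0 H
  atom 7: C, bond orders sum to 1 (valence 4) → 3 H
  atom 8: C, bond orders sum to 3 (valence 4) → 1 H
  atom 9: C, bond orders sum to 4 (valence 4) → 0 H
  atom 10: C, bond orders sum to 2 (valence 4) → 2 H
  atom 11: C, bond orders sum to 4 (valence 4) → 0 H
  atom 12: F (halogen, monovalent) → 0 H
  atom 13: F (halogen, monovalent) → 0 H
  atom 14: F (halogen, monovalent) → 0 H
Totals → C:11, H:13, F:3.

C11H13F3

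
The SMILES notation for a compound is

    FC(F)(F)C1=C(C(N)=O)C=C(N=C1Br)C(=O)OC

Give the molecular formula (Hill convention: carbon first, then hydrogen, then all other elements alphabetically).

Walk through each heavy atom and fill implicit hydrogens from standard valence (C 4, N 3, O 2, S 2, halogen 1):
  atom 1: F (halogen, monovalent) → 0 H
  atom 2: C, bond orders sum to 4 (valence 4) → 0 H
  atom 3: F (halogen, monovalent) → 0 H
  atom 4: F (halogen, monovalent) → 0 H
  atom 5: C, bond orders sum to 4 (valence 4) → 0 H
  atom 6: C, bond orders sum to 4 (valence 4) → 0 H
  atom 7: C, bond orders sum to 4 (valence 4) → 0 H
  atom 8: N, bond orders sum to 1 (valence 3) → 2 H
  atom 9: O, bond orders sum to 2 (valence 2) → 0 H
  atom 10: C, bond orders sum to 3 (valence 4) → 1 H
  atom 11: C, bond orders sum to 4 (valence 4) → 0 H
  atom 12: N, bond orders sum to 3 (valence 3) → 0 H
  atom 13: C, bond orders sum to 4 (valence 4) → 0 H
  atom 14: Br (halogen, monovalent) → 0 H
  atom 15: C, bond orders sum to 4 (valence 4) → 0 H
  atom 16: O, bond orders sum to 2 (valence 2) → 0 H
  atom 17: O, bond orders sum to 2 (valence 2) → 0 H
  atom 18: C, bond orders sum to 1 (valence 4) → 3 H
Totals → C:9, H:6, Br:1, F:3, N:2, O:3.
In Hill order: C9H6BrF3N2O3.

C9H6BrF3N2O3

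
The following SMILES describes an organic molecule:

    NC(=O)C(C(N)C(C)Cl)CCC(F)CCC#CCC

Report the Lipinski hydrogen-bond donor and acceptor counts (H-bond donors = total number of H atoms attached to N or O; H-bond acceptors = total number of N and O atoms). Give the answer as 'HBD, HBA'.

Donors: find every N or O and count the H atoms it carries.
  atom 1 (N): bond orders sum to 1 → 2 H
  atom 3 (O): bond orders sum to 2 → 0 H
  atom 6 (N): bond orders sum to 1 → 2 H
Lipinski HBD = 4.
Acceptors: N atoms = 2, O atoms = 1 → HBA = 3.

4, 3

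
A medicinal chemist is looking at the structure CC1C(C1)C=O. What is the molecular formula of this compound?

C5H8O

Walk through each heavy atom and fill implicit hydrogens from standard valence (C 4, N 3, O 2, S 2, halogen 1):
  atom 1: C, bond orders sum to 1 (valence 4) → 3 H
  atom 2: C, bond orders sum to 3 (valence 4) → 1 H
  atom 3: C, bond orders sum to 3 (valence 4) → 1 H
  atom 4: C, bond orders sum to 2 (valence 4) → 2 H
  atom 5: C, bond orders sum to 3 (valence 4) → 1 H
  atom 6: O, bond orders sum to 2 (valence 2) → 0 H
Totals → C:5, H:8, O:1.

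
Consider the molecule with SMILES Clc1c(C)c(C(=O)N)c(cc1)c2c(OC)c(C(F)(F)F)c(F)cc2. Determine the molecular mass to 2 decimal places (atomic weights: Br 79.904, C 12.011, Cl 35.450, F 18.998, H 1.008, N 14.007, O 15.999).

First, the molecular formula is C16H12ClF4NO2 (counting implicit H from valence).
  C: 16 × 12.011 = 192.176
  Cl: 1 × 35.450 = 35.450
  F: 4 × 18.998 = 75.992
  H: 12 × 1.008 = 12.096
  N: 1 × 14.007 = 14.007
  O: 2 × 15.999 = 31.998
Sum: 16×12.011 + 1×35.450 + 4×18.998 + 12×1.008 + 1×14.007 + 2×15.999 = 361.719 → 361.72 g/mol.

361.72 g/mol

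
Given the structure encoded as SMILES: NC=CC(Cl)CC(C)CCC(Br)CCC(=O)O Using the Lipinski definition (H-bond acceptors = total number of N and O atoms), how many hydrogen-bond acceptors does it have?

3

N atoms: 1; O atoms: 2.
Lipinski HBA = 1 + 2 = 3.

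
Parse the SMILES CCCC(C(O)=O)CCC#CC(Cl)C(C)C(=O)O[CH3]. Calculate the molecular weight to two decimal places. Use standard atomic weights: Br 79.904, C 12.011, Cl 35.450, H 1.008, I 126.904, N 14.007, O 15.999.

First, the molecular formula is C14H21ClO4 (counting implicit H from valence).
  C: 14 × 12.011 = 168.154
  Cl: 1 × 35.450 = 35.450
  H: 21 × 1.008 = 21.168
  O: 4 × 15.999 = 63.996
Sum: 14×12.011 + 1×35.450 + 21×1.008 + 4×15.999 = 288.768 → 288.77 g/mol.

288.77 g/mol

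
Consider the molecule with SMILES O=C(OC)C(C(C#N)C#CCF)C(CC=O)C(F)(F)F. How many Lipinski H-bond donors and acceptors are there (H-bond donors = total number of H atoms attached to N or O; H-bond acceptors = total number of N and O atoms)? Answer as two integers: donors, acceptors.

0, 4

Donors: find every N or O and count the H atoms it carries.
  atom 1 (O): bond orders sum to 2 → 0 H
  atom 3 (O): bond orders sum to 2 → 0 H
  atom 8 (N): bond orders sum to 3 → 0 H
  atom 16 (O): bond orders sum to 2 → 0 H
Lipinski HBD = 0.
Acceptors: N atoms = 1, O atoms = 3 → HBA = 4.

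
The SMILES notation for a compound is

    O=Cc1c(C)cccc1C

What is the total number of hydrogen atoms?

Walk through each heavy atom and fill implicit hydrogens from standard valence (C 4, N 3, O 2, S 2, halogen 1); for lowercase aromatic atoms, an aromatic c carries 1 H when it has two neighbours and 0 H with three, and aromatic n carries 0 H:
  atom 1: O, bond orders sum to 2 (valence 2) → 0 H
  atom 2: C, bond orders sum to 3 (valence 4) → 1 H
  atom 3: aromatic c, 3 neighbours → 0 H
  atom 4: aromatic c, 3 neighbours → 0 H
  atom 5: C, bond orders sum to 1 (valence 4) → 3 H
  atom 6: aromatic c, 2 neighbours → 1 H
  atom 7: aromatic c, 2 neighbours → 1 H
  atom 8: aromatic c, 2 neighbours → 1 H
  atom 9: aromatic c, 3 neighbours → 0 H
  atom 10: C, bond orders sum to 1 (valence 4) → 3 H
Total hydrogens: 10.

10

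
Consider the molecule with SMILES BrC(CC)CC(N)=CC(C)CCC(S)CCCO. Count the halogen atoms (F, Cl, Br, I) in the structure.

Halogen atoms appear at heavy-atom position 1 (1×Br).
Other groups present: 1 alkene, 1 hydroxyl, 1 primary amine, 1 thiol.
Halogen count: 1.

1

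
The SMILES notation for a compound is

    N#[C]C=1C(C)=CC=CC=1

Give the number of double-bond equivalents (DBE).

6

Degree of unsaturation = (number of rings) + (number of π bonds).
Ring closures in the SMILES: 1.
π bonds: 3 double bonds (each 1 DoU), 1 triple bond (each 2 DoU) → 5 DoU from unsaturation.
Total DoU = 1 + 5 = 6.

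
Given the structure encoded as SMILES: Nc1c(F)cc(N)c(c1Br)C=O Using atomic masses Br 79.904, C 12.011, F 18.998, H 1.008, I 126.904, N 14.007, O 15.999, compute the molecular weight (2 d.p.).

First, the molecular formula is C7H6BrFN2O (counting implicit H from valence).
  Br: 1 × 79.904 = 79.904
  C: 7 × 12.011 = 84.077
  F: 1 × 18.998 = 18.998
  H: 6 × 1.008 = 6.048
  N: 2 × 14.007 = 28.014
  O: 1 × 15.999 = 15.999
Sum: 1×79.904 + 7×12.011 + 1×18.998 + 6×1.008 + 2×14.007 + 1×15.999 = 233.040 → 233.04 g/mol.

233.04 g/mol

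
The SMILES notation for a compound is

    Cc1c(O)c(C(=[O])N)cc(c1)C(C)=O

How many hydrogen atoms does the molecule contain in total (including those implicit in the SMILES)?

11

Walk through each heavy atom and fill implicit hydrogens from standard valence (C 4, N 3, O 2, S 2, halogen 1); for lowercase aromatic atoms, an aromatic c carries 1 H when it has two neighbours and 0 H with three, and aromatic n carries 0 H:
  atom 1: C, bond orders sum to 1 (valence 4) → 3 H
  atom 2: aromatic c, 3 neighbours → 0 H
  atom 3: aromatic c, 3 neighbours → 0 H
  atom 4: O, bond orders sum to 1 (valence 2) → 1 H
  atom 5: aromatic c, 3 neighbours → 0 H
  atom 6: C, bond orders sum to 4 (valence 4) → 0 H
  atom 7: O with explicit H count 0
  atom 8: N, bond orders sum to 1 (valence 3) → 2 H
  atom 9: aromatic c, 2 neighbours → 1 H
  atom 10: aromatic c, 3 neighbours → 0 H
  atom 11: aromatic c, 2 neighbours → 1 H
  atom 12: C, bond orders sum to 4 (valence 4) → 0 H
  atom 13: C, bond orders sum to 1 (valence 4) → 3 H
  atom 14: O, bond orders sum to 2 (valence 2) → 0 H
Total hydrogens: 11.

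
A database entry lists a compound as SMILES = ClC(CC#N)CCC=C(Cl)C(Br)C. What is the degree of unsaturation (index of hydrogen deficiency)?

3

Molecular formula: C9H12BrCl2N.
DoU = (2C + 2 + N − H − X) / 2, where X is the halogen count and O/S are ignored.
    = (2·9 + 2 + 1 − 12 − 3) / 2 = 6 / 2 = 3.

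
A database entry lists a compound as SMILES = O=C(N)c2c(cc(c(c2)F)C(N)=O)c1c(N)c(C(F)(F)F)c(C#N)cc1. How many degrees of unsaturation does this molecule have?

12

Molecular formula: C16H10F4N4O2.
DoU = (2C + 2 + N − H − X) / 2, where X is the halogen count and O/S are ignored.
    = (2·16 + 2 + 4 − 10 − 4) / 2 = 24 / 2 = 12.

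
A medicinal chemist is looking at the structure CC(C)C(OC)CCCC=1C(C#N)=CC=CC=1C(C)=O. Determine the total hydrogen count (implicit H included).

23

Walk through each heavy atom and fill implicit hydrogens from standard valence (C 4, N 3, O 2, S 2, halogen 1):
  atom 1: C, bond orders sum to 1 (valence 4) → 3 H
  atom 2: C, bond orders sum to 3 (valence 4) → 1 H
  atom 3: C, bond orders sum to 1 (valence 4) → 3 H
  atom 4: C, bond orders sum to 3 (valence 4) → 1 H
  atom 5: O, bond orders sum to 2 (valence 2) → 0 H
  atom 6: C, bond orders sum to 1 (valence 4) → 3 H
  atom 7: C, bond orders sum to 2 (valence 4) → 2 H
  atom 8: C, bond orders sum to 2 (valence 4) → 2 H
  atom 9: C, bond orders sum to 2 (valence 4) → 2 H
  atom 10: C, bond orders sum to 4 (valence 4) → 0 H
  atom 11: C, bond orders sum to 4 (valence 4) → 0 H
  atom 12: C, bond orders sum to 4 (valence 4) → 0 H
  atom 13: N, bond orders sum to 3 (valence 3) → 0 H
  atom 14: C, bond orders sum to 3 (valence 4) → 1 H
  atom 15: C, bond orders sum to 3 (valence 4) → 1 H
  atom 16: C, bond orders sum to 3 (valence 4) → 1 H
  atom 17: C, bond orders sum to 4 (valence 4) → 0 H
  atom 18: C, bond orders sum to 4 (valence 4) → 0 H
  atom 19: C, bond orders sum to 1 (valence 4) → 3 H
  atom 20: O, bond orders sum to 2 (valence 2) → 0 H
Total hydrogens: 23.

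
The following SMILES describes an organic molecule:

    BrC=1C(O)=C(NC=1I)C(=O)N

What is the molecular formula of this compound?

C5H4BrIN2O2

Walk through each heavy atom and fill implicit hydrogens from standard valence (C 4, N 3, O 2, S 2, halogen 1):
  atom 1: Br (halogen, monovalent) → 0 H
  atom 2: C, bond orders sum to 4 (valence 4) → 0 H
  atom 3: C, bond orders sum to 4 (valence 4) → 0 H
  atom 4: O, bond orders sum to 1 (valence 2) → 1 H
  atom 5: C, bond orders sum to 4 (valence 4) → 0 H
  atom 6: N, bond orders sum to 2 (valence 3) → 1 H
  atom 7: C, bond orders sum to 4 (valence 4) → 0 H
  atom 8: I (halogen, monovalent) → 0 H
  atom 9: C, bond orders sum to 4 (valence 4) → 0 H
  atom 10: O, bond orders sum to 2 (valence 2) → 0 H
  atom 11: N, bond orders sum to 1 (valence 3) → 2 H
Totals → C:5, H:4, Br:1, I:1, N:2, O:2.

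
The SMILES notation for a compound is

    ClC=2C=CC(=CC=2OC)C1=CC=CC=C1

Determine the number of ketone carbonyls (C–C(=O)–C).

0

Scan the SMILES for the ketone motif — none present.
Groups that are present: 1 ether.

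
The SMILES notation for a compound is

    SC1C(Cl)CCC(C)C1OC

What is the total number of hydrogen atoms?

15

Walk through each heavy atom and fill implicit hydrogens from standard valence (C 4, N 3, O 2, S 2, halogen 1):
  atom 1: S, bond orders sum to 1 (valence 2) → 1 H
  atom 2: C, bond orders sum to 3 (valence 4) → 1 H
  atom 3: C, bond orders sum to 3 (valence 4) → 1 H
  atom 4: Cl (halogen, monovalent) → 0 H
  atom 5: C, bond orders sum to 2 (valence 4) → 2 H
  atom 6: C, bond orders sum to 2 (valence 4) → 2 H
  atom 7: C, bond orders sum to 3 (valence 4) → 1 H
  atom 8: C, bond orders sum to 1 (valence 4) → 3 H
  atom 9: C, bond orders sum to 3 (valence 4) → 1 H
  atom 10: O, bond orders sum to 2 (valence 2) → 0 H
  atom 11: C, bond orders sum to 1 (valence 4) → 3 H
Total hydrogens: 15.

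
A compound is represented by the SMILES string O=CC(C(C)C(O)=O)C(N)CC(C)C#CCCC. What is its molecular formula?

Walk through each heavy atom and fill implicit hydrogens from standard valence (C 4, N 3, O 2, S 2, halogen 1):
  atom 1: O, bond orders sum to 2 (valence 2) → 0 H
  atom 2: C, bond orders sum to 3 (valence 4) → 1 H
  atom 3: C, bond orders sum to 3 (valence 4) → 1 H
  atom 4: C, bond orders sum to 3 (valence 4) → 1 H
  atom 5: C, bond orders sum to 1 (valence 4) → 3 H
  atom 6: C, bond orders sum to 4 (valence 4) → 0 H
  atom 7: O, bond orders sum to 1 (valence 2) → 1 H
  atom 8: O, bond orders sum to 2 (valence 2) → 0 H
  atom 9: C, bond orders sum to 3 (valence 4) → 1 H
  atom 10: N, bond orders sum to 1 (valence 3) → 2 H
  atom 11: C, bond orders sum to 2 (valence 4) → 2 H
  atom 12: C, bond orders sum to 3 (valence 4) → 1 H
  atom 13: C, bond orders sum to 1 (valence 4) → 3 H
  atom 14: C, bond orders sum to 4 (valence 4) → 0 H
  atom 15: C, bond orders sum to 4 (valence 4) → 0 H
  atom 16: C, bond orders sum to 2 (valence 4) → 2 H
  atom 17: C, bond orders sum to 2 (valence 4) → 2 H
  atom 18: C, bond orders sum to 1 (valence 4) → 3 H
Totals → C:14, H:23, N:1, O:3.
In Hill order: C14H23NO3.

C14H23NO3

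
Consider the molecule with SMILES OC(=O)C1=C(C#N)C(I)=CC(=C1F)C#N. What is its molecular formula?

C9H2FIN2O2

Walk through each heavy atom and fill implicit hydrogens from standard valence (C 4, N 3, O 2, S 2, halogen 1):
  atom 1: O, bond orders sum to 1 (valence 2) → 1 H
  atom 2: C, bond orders sum to 4 (valence 4) → 0 H
  atom 3: O, bond orders sum to 2 (valence 2) → 0 H
  atom 4: C, bond orders sum to 4 (valence 4) → 0 H
  atom 5: C, bond orders sum to 4 (valence 4) → 0 H
  atom 6: C, bond orders sum to 4 (valence 4) → 0 H
  atom 7: N, bond orders sum to 3 (valence 3) → 0 H
  atom 8: C, bond orders sum to 4 (valence 4) → 0 H
  atom 9: I (halogen, monovalent) → 0 H
  atom 10: C, bond orders sum to 3 (valence 4) → 1 H
  atom 11: C, bond orders sum to 4 (valence 4) → 0 H
  atom 12: C, bond orders sum to 4 (valence 4) → 0 H
  atom 13: F (halogen, monovalent) → 0 H
  atom 14: C, bond orders sum to 4 (valence 4) → 0 H
  atom 15: N, bond orders sum to 3 (valence 3) → 0 H
Totals → C:9, H:2, F:1, I:1, N:2, O:2.
In Hill order: C9H2FIN2O2.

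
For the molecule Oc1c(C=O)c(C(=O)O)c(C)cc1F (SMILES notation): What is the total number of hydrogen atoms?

Walk through each heavy atom and fill implicit hydrogens from standard valence (C 4, N 3, O 2, S 2, halogen 1); for lowercase aromatic atoms, an aromatic c carries 1 H when it has two neighbours and 0 H with three, and aromatic n carries 0 H:
  atom 1: O, bond orders sum to 1 (valence 2) → 1 H
  atom 2: aromatic c, 3 neighbours → 0 H
  atom 3: aromatic c, 3 neighbours → 0 H
  atom 4: C, bond orders sum to 3 (valence 4) → 1 H
  atom 5: O, bond orders sum to 2 (valence 2) → 0 H
  atom 6: aromatic c, 3 neighbours → 0 H
  atom 7: C, bond orders sum to 4 (valence 4) → 0 H
  atom 8: O, bond orders sum to 2 (valence 2) → 0 H
  atom 9: O, bond orders sum to 1 (valence 2) → 1 H
  atom 10: aromatic c, 3 neighbours → 0 H
  atom 11: C, bond orders sum to 1 (valence 4) → 3 H
  atom 12: aromatic c, 2 neighbours → 1 H
  atom 13: aromatic c, 3 neighbours → 0 H
  atom 14: F (halogen, monovalent) → 0 H
Total hydrogens: 7.

7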